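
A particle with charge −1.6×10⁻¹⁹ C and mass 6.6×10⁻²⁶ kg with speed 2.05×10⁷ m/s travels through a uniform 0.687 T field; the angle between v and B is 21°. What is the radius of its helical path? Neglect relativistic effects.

v⊥ = v sinθ = 2.05×10⁷·sin21° ≈ 7.347×10⁶ m/s.
r = m v⊥/(|q|B) = (6.6×10⁻²⁶)(7.347×10⁶)/((1.6×10⁻¹⁹)(0.687)) ≈ 4.41 m.

r ≈ 4.41 m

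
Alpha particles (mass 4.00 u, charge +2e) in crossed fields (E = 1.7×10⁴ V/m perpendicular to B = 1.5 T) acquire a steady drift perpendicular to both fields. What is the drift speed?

The E×B drift speed is v_d = E/B.
v_d = 1.7×10⁴/1.5 = 1.1×10⁴ m/s.

v_d ≈ 1.1×10⁴ m/s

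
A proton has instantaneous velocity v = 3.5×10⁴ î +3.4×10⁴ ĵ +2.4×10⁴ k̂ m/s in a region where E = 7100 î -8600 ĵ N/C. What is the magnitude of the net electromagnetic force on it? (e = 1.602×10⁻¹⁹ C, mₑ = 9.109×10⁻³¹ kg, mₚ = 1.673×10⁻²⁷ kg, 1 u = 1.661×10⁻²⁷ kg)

Only an electric field acts, so F = qE = (1.602×10⁻¹⁹ C)·(7100, -8600, 0) = (1.14×10⁻¹⁵, -1.38×10⁻¹⁵, 0) N.
|F| = 1.79×10⁻¹⁵ N.

|F| ≈ 1.79×10⁻¹⁵ N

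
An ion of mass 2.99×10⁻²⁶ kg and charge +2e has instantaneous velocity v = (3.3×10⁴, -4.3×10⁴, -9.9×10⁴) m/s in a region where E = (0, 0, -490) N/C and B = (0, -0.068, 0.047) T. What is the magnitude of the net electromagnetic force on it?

v×B = (-8750, -1550, -2240) N/C.
E + v×B = (-8750, -1550, -2730) N/C.
F = q(E + v×B) = (3.204×10⁻¹⁹ C)·(-8750, -1550, -2730) = (-2.80×10⁻¹⁵, -4.97×10⁻¹⁶, -8.76×10⁻¹⁶) N.
|F| = 2.98×10⁻¹⁵ N.

|F| ≈ 2.98×10⁻¹⁵ N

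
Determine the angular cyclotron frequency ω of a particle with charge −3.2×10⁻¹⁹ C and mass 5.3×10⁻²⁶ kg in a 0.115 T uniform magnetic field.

ω ≈ 6.94×10⁵ rad/s

ω = |q|B/m.
ω = (3.2×10⁻¹⁹)(0.115)/5.3×10⁻²⁶ ≈ 6.94×10⁵ rad/s.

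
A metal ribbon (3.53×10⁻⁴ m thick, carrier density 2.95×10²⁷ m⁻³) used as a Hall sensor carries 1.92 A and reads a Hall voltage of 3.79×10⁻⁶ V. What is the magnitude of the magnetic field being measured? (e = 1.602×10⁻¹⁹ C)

From V_H = IB/(n e t), B = V_H n e t / I.
B = (3.79×10⁻⁶)(2.95×10²⁷)(1.602×10⁻¹⁹)(3.53×10⁻⁴)/1.92 ≈ 0.329 T.

B ≈ 0.329 T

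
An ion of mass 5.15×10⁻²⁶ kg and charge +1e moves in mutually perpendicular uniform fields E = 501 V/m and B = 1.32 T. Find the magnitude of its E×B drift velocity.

The steady drift has the magnetic force balancing the electric force, so v_d = E/B.
v_d = 501/1.32 = 380 m/s.

v_d ≈ 380 m/s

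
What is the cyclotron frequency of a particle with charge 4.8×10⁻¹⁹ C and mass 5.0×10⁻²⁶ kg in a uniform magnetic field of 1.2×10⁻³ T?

f ≈ 1800 Hz

f = |q|B/(2πm).
f = (4.8×10⁻¹⁹)(1.2×10⁻³)/(2π·5.0×10⁻²⁶) ≈ 1800 Hz.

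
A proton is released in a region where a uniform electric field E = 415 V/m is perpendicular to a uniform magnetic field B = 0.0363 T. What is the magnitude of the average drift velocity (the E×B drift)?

In crossed fields the guiding centre drifts at v_d = |E×B|/B² = E/B, independent of charge and mass.
v_d = 415/0.0363 = 1.14×10⁴ m/s.

v_d ≈ 1.14×10⁴ m/s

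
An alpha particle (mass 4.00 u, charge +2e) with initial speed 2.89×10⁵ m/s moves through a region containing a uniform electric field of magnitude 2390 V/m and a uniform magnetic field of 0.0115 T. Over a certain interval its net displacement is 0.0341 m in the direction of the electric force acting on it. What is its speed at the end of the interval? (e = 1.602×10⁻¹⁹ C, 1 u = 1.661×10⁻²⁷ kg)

B does no work; ΔKE = |q|E d.
½mv_f² = ½mv₀² + |q|Ed = ½(6.644×10⁻²⁷)(2.89×10⁵)² + (3.204×10⁻¹⁹)(2390)(0.0341) ≈ 2.775×10⁻¹⁶ J + 2.611×10⁻¹⁷ J ≈ 3.036×10⁻¹⁶ J.
v_f = √(2·3.036×10⁻¹⁶/6.644×10⁻²⁷) ≈ 3.02×10⁵ m/s.

v_f ≈ 3.02×10⁵ m/s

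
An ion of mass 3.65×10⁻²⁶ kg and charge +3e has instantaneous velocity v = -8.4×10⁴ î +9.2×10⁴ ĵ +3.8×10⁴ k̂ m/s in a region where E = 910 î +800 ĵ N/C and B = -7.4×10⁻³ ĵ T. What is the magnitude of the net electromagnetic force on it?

|F| ≈ 7.52×10⁻¹⁶ N

v×B = (281, 0, 622) N/C.
E + v×B = (1190, 800, 622) N/C.
F = q(E + v×B) = (4.806×10⁻¹⁹ C)·(1190, 800, 622) = (5.72×10⁻¹⁶, 3.84×10⁻¹⁶, 2.99×10⁻¹⁶) N.
|F| = 7.52×10⁻¹⁶ N.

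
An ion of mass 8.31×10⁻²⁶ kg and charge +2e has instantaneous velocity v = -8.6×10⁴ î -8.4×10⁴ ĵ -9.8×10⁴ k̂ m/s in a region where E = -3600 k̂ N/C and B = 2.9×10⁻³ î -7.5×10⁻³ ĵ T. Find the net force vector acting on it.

F ≈ (-2.35×10⁻¹⁶, -9.11×10⁻¹⁷, -8.69×10⁻¹⁶) N

v×B = (-735, -284, 889) N/C.
E + v×B = (-735, -284, -2710) N/C.
F = q(E + v×B) = (3.204×10⁻¹⁹ C)·(-735, -284, -2710) = (-2.35×10⁻¹⁶, -9.11×10⁻¹⁷, -8.69×10⁻¹⁶) N.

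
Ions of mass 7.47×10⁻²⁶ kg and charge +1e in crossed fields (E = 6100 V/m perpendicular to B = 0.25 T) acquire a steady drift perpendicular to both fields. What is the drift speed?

In crossed fields the guiding centre drifts at v_d = |E×B|/B² = E/B, independent of charge and mass.
v_d = 6100/0.25 = 2.4×10⁴ m/s.

v_d ≈ 2.4×10⁴ m/s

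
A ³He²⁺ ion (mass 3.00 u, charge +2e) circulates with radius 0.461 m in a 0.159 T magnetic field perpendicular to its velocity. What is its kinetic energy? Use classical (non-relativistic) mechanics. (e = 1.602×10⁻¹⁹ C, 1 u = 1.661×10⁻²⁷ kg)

v = |q|Br/m, then KE = ½mv² = (qBr)²/(2m).
v = (3.204×10⁻¹⁹)(0.159)(0.461)/4.983×10⁻²⁷ ≈ 4.713×10⁶ m/s.
KE = ½(4.983×10⁻²⁷)(4.713×10⁶)² ≈ 5.53×10⁻¹⁴ J.

KE ≈ 5.53×10⁻¹⁴ J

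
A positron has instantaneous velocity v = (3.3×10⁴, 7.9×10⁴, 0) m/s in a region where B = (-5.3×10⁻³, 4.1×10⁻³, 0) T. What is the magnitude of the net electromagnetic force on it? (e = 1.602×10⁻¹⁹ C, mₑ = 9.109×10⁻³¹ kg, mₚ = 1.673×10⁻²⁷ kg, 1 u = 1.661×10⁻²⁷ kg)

|F| ≈ 8.88×10⁻¹⁷ N

v×B = (0, 0, 554) N/C.
F = q v×B = (1.602×10⁻¹⁹ C)·(0, 0, 554) = (0, 0, 8.88×10⁻¹⁷) N.
|F| = 8.88×10⁻¹⁷ N.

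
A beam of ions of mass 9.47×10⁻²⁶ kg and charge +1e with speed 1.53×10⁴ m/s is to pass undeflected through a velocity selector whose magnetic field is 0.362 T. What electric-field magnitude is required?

E = 5540 V/m

For straight-line motion qE = qvB, so E = vB.
E = 1.53×10⁴ × 0.362 = 5540 V/m.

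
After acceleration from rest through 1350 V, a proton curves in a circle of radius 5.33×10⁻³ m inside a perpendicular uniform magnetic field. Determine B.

v = √(2|q|V/m) = √(2·1.602×10⁻¹⁹·1350/1.673×10⁻²⁷) ≈ 5.085×10⁵ m/s.
B = mv/(|q|r) = (1.673×10⁻²⁷)(5.085×10⁵)/((1.602×10⁻¹⁹)(5.33×10⁻³)) ≈ 0.996 T.

B ≈ 0.996 T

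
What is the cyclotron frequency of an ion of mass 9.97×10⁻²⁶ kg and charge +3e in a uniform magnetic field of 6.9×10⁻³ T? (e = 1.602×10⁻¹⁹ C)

f = |q|B/(2πm).
f = (4.806×10⁻¹⁹)(6.9×10⁻³)/(2π·9.97×10⁻²⁶) ≈ 5300 Hz.

f ≈ 5300 Hz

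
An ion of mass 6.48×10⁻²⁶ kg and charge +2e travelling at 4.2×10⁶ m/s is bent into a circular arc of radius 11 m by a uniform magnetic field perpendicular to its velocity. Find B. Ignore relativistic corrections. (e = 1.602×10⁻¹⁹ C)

From |q|vB = mv²/r, B = mv/(|q|r).
B = (6.48×10⁻²⁶)(4.2×10⁶)/((3.204×10⁻¹⁹)(11)) ≈ 0.077 T.

B ≈ 0.077 T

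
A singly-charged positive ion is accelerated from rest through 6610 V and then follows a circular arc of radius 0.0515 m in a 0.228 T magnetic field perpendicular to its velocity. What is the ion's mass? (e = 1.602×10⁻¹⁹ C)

m ≈ 1.67×10⁻²⁷ kg

Combine |q|V = ½mv² and r = mv/(|q|B): eliminate v to get m = qB²r²/(2V).
m = (1.602×10⁻¹⁹)(0.228)²(0.0515)²/(2·6610) ≈ 1.67×10⁻²⁷ kg.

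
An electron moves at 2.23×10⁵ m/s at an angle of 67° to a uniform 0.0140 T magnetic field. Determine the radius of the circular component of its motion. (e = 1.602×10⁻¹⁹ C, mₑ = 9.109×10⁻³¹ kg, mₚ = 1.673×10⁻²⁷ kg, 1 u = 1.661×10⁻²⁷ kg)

r ≈ 8.34×10⁻⁵ m

v⊥ = v sinθ = 2.23×10⁵·sin67° ≈ 2.053×10⁵ m/s.
r = m v⊥/(|q|B) = (9.109×10⁻³¹)(2.053×10⁵)/((1.602×10⁻¹⁹)(0.0140)) ≈ 8.34×10⁻⁵ m.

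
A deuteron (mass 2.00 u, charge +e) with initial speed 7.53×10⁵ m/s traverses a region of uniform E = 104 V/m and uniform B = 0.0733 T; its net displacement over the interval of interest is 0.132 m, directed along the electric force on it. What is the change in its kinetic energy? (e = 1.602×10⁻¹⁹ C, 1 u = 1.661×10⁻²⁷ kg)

The magnetic force is always ⟂ v and does no work; only the electric force changes KE.
ΔKE = F_E · d = |q|E d = (1.602×10⁻¹⁹)(104)(0.132) ≈ 2.20×10⁻¹⁸ J.

ΔKE ≈ 2.20×10⁻¹⁸ J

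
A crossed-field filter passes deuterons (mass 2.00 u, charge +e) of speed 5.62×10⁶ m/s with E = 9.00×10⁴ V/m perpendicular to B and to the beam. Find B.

Balance of forces in the selector: qE = qvB ⇒ B = E/v.
B = 9.00×10⁴/5.62×10⁶ = 0.0160 T.

B = 0.0160 T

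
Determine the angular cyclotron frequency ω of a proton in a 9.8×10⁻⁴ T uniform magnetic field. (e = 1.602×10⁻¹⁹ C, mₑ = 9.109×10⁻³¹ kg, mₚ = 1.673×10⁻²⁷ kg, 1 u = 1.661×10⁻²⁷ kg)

ω = |q|B/m.
ω = (1.602×10⁻¹⁹)(9.8×10⁻⁴)/1.673×10⁻²⁷ ≈ 9.4×10⁴ rad/s.

ω ≈ 9.4×10⁴ rad/s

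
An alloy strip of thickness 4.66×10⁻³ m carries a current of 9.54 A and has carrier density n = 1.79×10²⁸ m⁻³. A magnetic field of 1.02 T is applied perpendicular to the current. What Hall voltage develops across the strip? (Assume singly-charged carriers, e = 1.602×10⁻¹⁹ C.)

V_H = IB/(n e t).
V_H = (9.54)(1.02)/((1.79×10²⁸)(1.602×10⁻¹⁹)(4.66×10⁻³)) ≈ 7.28×10⁻⁷ V.

V_H ≈ 7.28×10⁻⁷ V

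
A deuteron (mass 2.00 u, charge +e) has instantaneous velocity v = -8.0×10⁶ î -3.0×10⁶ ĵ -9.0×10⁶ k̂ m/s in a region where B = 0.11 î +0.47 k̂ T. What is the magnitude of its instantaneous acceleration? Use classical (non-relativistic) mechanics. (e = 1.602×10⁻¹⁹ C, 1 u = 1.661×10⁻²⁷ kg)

v×B = (-1.41×10⁶, 2.77×10⁶, 3.30×10⁵) N/C.
F = q v×B = (1.602×10⁻¹⁹ C)·(-1.41×10⁶, 2.77×10⁶, 3.30×10⁵) = (-2.26×10⁻¹³, 4.44×10⁻¹³, 5.29×10⁻¹⁴) N.
|a| = |F|/m = 5.007×10⁻¹³/3.322×10⁻²⁷ ≈ 1.51×10¹⁴ m/s².

|a| ≈ 1.51×10¹⁴ m/s²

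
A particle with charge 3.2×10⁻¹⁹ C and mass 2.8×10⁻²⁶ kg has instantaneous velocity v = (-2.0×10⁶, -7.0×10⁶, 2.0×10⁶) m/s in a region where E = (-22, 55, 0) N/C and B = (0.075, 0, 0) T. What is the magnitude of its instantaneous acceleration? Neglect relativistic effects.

|a| ≈ 6.24×10¹² m/s²

v×B = (0, 1.50×10⁵, 5.25×10⁵) N/C.
E + v×B = (-22.0, 1.50×10⁵, 5.25×10⁵) N/C.
F = q(E + v×B) = (3.2×10⁻¹⁹ C)·(-22.0, 1.50×10⁵, 5.25×10⁵) = (-7.04×10⁻¹⁸, 4.80×10⁻¹⁴, 1.68×10⁻¹³) N.
|a| = |F|/m = 1.747×10⁻¹³/2.8×10⁻²⁶ ≈ 6.24×10¹² m/s².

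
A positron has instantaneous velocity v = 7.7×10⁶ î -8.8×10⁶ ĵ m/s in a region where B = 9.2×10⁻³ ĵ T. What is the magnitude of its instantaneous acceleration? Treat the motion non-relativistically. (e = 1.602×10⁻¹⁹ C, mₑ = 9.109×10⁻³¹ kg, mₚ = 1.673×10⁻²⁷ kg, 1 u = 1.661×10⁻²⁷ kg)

|a| ≈ 1.25×10¹⁶ m/s²

v×B = (0, 0, 7.08×10⁴) N/C.
F = q v×B = (1.602×10⁻¹⁹ C)·(0, 0, 7.08×10⁴) = (0, 0, 1.13×10⁻¹⁴) N.
|a| = |F|/m = 1.135×10⁻¹⁴/9.109×10⁻³¹ ≈ 1.25×10¹⁶ m/s².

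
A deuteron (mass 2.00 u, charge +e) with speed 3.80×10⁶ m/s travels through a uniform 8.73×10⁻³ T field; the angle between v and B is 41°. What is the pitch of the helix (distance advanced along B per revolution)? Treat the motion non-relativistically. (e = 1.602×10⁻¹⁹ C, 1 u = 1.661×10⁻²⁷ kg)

v∥ = v cosθ = 3.80×10⁶·cos41° ≈ 2.868×10⁶ m/s.
T = 2πm/(|q|B) = 2π(3.322×10⁻²⁷)/((1.602×10⁻¹⁹)(8.73×10⁻³)) ≈ 1.492×10⁻⁵ s.
pitch = v∥ T = (2.868×10⁶)(1.492×10⁻⁵) ≈ 42.8 m.

p ≈ 42.8 m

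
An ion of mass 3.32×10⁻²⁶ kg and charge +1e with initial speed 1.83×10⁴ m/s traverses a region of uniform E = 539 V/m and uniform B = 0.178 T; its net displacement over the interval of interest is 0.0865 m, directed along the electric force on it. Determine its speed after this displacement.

v_f ≈ 2.80×10⁴ m/s

B does no work; ΔKE = |q|E d.
½mv_f² = ½mv₀² + |q|Ed = ½(3.32×10⁻²⁶)(1.83×10⁴)² + (1.602×10⁻¹⁹)(539)(0.0865) ≈ 5.559×10⁻¹⁸ J + 7.469×10⁻¹⁸ J ≈ 1.303×10⁻¹⁷ J.
v_f = √(2·1.303×10⁻¹⁷/3.32×10⁻²⁶) ≈ 2.80×10⁴ m/s.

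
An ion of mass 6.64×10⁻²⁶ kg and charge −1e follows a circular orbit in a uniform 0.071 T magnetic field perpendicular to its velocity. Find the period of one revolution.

The cyclotron period depends only on m, q, B: T = 2πm/(|q|B).
T = 2π(6.64×10⁻²⁶)/((1.602×10⁻¹⁹)(0.071)) ≈ 3.7×10⁻⁵ s.

T ≈ 3.7×10⁻⁵ s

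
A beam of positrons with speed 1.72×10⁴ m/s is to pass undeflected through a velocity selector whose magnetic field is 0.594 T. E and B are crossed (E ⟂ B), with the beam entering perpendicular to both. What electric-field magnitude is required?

E = 1.02×10⁴ V/m

For straight-line motion qE = qvB, so E = vB.
E = 1.72×10⁴ × 0.594 = 1.02×10⁴ V/m.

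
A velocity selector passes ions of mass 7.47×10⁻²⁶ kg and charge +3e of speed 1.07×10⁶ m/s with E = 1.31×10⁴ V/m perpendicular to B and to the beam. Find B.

B = 0.0122 T

Balance of forces in the selector: qE = qvB ⇒ B = E/v.
B = 1.31×10⁴/1.07×10⁶ = 0.0122 T.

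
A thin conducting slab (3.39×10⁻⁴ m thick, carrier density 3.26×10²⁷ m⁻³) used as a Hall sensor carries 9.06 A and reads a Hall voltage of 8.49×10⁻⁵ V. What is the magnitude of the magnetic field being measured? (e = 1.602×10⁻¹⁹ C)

B ≈ 1.66 T

From V_H = IB/(n e t), B = V_H n e t / I.
B = (8.49×10⁻⁵)(3.26×10²⁷)(1.602×10⁻¹⁹)(3.39×10⁻⁴)/9.06 ≈ 1.66 T.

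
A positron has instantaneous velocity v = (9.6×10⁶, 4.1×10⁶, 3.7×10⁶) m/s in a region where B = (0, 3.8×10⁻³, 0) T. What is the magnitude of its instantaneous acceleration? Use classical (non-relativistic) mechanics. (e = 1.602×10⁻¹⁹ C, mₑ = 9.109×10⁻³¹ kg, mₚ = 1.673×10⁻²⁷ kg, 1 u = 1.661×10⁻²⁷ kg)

|a| ≈ 6.88×10¹⁵ m/s²

v×B = (-1.41×10⁴, 0, 3.65×10⁴) N/C.
F = q v×B = (1.602×10⁻¹⁹ C)·(-1.41×10⁴, 0, 3.65×10⁴) = (-2.25×10⁻¹⁵, 0, 5.84×10⁻¹⁵) N.
|a| = |F|/m = 6.263×10⁻¹⁵/9.109×10⁻³¹ ≈ 6.88×10¹⁵ m/s².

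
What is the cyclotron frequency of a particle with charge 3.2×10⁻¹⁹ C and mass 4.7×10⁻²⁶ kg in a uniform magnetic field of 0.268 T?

f ≈ 2.90×10⁵ Hz

f = |q|B/(2πm).
f = (3.2×10⁻¹⁹)(0.268)/(2π·4.7×10⁻²⁶) ≈ 2.90×10⁵ Hz.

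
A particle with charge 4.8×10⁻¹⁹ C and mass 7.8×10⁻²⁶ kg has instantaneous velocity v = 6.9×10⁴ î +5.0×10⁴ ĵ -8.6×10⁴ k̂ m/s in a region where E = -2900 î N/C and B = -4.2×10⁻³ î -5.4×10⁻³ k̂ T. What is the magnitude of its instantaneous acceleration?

|a| ≈ 2.01×10¹⁰ m/s²

v×B = (-270, 734, 210) N/C.
E + v×B = (-3170, 734, 210) N/C.
F = q(E + v×B) = (4.8×10⁻¹⁹ C)·(-3170, 734, 210) = (-1.52×10⁻¹⁵, 3.52×10⁻¹⁶, 1.01×10⁻¹⁶) N.
|a| = |F|/m = 1.565×10⁻¹⁵/7.8×10⁻²⁶ ≈ 2.01×10¹⁰ m/s².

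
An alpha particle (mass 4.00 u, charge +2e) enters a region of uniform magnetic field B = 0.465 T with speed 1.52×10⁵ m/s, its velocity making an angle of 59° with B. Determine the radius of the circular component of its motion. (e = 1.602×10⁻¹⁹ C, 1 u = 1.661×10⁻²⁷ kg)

v⊥ = v sinθ = 1.52×10⁵·sin59° ≈ 1.303×10⁵ m/s.
r = m v⊥/(|q|B) = (6.644×10⁻²⁷)(1.303×10⁵)/((3.204×10⁻¹⁹)(0.465)) ≈ 5.81×10⁻³ m.

r ≈ 5.81×10⁻³ m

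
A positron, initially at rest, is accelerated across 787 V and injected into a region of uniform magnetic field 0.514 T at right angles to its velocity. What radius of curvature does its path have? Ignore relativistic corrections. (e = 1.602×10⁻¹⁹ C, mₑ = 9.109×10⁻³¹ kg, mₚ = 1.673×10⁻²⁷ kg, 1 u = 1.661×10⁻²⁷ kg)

Acceleration: |q|V = ½mv² ⇒ v = √(2|q|V/m) = √(2·1.602×10⁻¹⁹·787/9.109×10⁻³¹) ≈ 1.664×10⁷ m/s.
In the field: r = mv/(|q|B) = (9.109×10⁻³¹)(1.664×10⁷)/((1.602×10⁻¹⁹)(0.514)) ≈ 1.84×10⁻⁴ m.

r ≈ 1.84×10⁻⁴ m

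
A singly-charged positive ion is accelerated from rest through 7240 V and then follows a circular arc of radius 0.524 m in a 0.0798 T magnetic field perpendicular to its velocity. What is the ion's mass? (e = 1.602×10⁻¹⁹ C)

Combine |q|V = ½mv² and r = mv/(|q|B): eliminate v to get m = qB²r²/(2V).
m = (1.602×10⁻¹⁹)(0.0798)²(0.524)²/(2·7240) ≈ 1.93×10⁻²⁶ kg.

m ≈ 1.93×10⁻²⁶ kg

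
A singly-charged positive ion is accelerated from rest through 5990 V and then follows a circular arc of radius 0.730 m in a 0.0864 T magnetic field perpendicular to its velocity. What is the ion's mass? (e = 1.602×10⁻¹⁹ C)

Combine |q|V = ½mv² and r = mv/(|q|B): eliminate v to get m = qB²r²/(2V).
m = (1.602×10⁻¹⁹)(0.0864)²(0.730)²/(2·5990) ≈ 5.32×10⁻²⁶ kg.

m ≈ 5.32×10⁻²⁶ kg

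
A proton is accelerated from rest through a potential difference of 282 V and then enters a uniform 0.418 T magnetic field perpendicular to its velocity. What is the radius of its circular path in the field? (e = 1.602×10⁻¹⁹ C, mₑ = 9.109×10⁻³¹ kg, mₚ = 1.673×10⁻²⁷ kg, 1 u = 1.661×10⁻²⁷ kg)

Acceleration: |q|V = ½mv² ⇒ v = √(2|q|V/m) = √(2·1.602×10⁻¹⁹·282/1.673×10⁻²⁷) ≈ 2.324×10⁵ m/s.
In the field: r = mv/(|q|B) = (1.673×10⁻²⁷)(2.324×10⁵)/((1.602×10⁻¹⁹)(0.418)) ≈ 5.81×10⁻³ m.

r ≈ 5.81×10⁻³ m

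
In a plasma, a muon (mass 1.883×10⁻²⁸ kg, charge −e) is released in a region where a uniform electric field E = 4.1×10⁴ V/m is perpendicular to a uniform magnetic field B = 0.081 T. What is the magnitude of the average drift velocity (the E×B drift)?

v_d ≈ 5.1×10⁵ m/s

The E×B drift speed is v_d = E/B.
v_d = 4.1×10⁴/0.081 = 5.1×10⁵ m/s.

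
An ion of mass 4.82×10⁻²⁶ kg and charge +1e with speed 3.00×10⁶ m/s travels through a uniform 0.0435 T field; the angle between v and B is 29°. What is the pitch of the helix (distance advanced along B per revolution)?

p ≈ 114 m

v∥ = v cosθ = 3.00×10⁶·cos29° ≈ 2.624×10⁶ m/s.
T = 2πm/(|q|B) = 2π(4.82×10⁻²⁶)/((1.602×10⁻¹⁹)(0.0435)) ≈ 4.346×10⁻⁵ s.
pitch = v∥ T = (2.624×10⁶)(4.346×10⁻⁵) ≈ 114 m.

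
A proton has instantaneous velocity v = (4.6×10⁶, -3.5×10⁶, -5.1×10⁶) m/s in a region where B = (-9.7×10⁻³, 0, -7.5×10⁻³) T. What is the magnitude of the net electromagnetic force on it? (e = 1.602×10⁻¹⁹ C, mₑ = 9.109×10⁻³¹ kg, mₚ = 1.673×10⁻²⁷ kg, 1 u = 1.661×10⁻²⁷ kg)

v×B = (2.62×10⁴, 8.40×10⁴, -3.40×10⁴) N/C.
F = q v×B = (1.602×10⁻¹⁹ C)·(2.62×10⁴, 8.40×10⁴, -3.40×10⁴) = (4.21×10⁻¹⁵, 1.35×10⁻¹⁴, -5.44×10⁻¹⁵) N.
|F| = 1.51×10⁻¹⁴ N.

|F| ≈ 1.51×10⁻¹⁴ N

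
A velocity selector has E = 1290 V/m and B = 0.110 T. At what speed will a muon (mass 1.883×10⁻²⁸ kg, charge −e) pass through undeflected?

Zero net Lorentz force requires |qE| = |q v×B|, i.e. E = vB.
v = E/B = 1290/0.110 = 1.17×10⁴ m/s.

v = 1.17×10⁴ m/s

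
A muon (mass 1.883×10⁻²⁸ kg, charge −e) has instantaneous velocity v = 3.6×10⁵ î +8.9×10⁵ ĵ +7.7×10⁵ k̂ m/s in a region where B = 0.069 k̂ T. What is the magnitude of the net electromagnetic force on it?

v×B = (6.14×10⁴, -2.48×10⁴, 0) N/C.
F = q v×B = (−1.602×10⁻¹⁹ C)·(6.14×10⁴, -2.48×10⁴, 0) = (-9.84×10⁻¹⁵, 3.98×10⁻¹⁵, 0) N.
|F| = 1.06×10⁻¹⁴ N.

|F| ≈ 1.06×10⁻¹⁴ N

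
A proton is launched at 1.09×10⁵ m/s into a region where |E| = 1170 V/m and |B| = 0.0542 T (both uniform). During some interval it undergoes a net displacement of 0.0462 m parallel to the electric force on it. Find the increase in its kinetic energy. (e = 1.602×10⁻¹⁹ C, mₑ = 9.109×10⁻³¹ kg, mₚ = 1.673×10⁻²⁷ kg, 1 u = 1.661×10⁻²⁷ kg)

ΔKE ≈ 8.66×10⁻¹⁸ J

The magnetic force is always ⟂ v and does no work; only the electric force changes KE.
ΔKE = F_E · d = |q|E d = (1.602×10⁻¹⁹)(1170)(0.0462) ≈ 8.66×10⁻¹⁸ J.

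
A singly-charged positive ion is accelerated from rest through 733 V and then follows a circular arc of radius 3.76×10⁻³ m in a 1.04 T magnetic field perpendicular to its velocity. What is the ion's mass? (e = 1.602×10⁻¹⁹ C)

m ≈ 1.67×10⁻²⁷ kg

Combine |q|V = ½mv² and r = mv/(|q|B): eliminate v to get m = qB²r²/(2V).
m = (1.602×10⁻¹⁹)(1.04)²(3.76×10⁻³)²/(2·733) ≈ 1.67×10⁻²⁷ kg.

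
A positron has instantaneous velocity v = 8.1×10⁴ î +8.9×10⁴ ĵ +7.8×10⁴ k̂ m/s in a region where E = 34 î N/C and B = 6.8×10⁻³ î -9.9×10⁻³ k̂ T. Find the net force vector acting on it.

v×B = (-881, 1330, -605) N/C.
E + v×B = (-847, 1330, -605) N/C.
F = q(E + v×B) = (1.602×10⁻¹⁹ C)·(-847, 1330, -605) = (-1.36×10⁻¹⁶, 2.13×10⁻¹⁶, -9.70×10⁻¹⁷) N.

F ≈ (-1.36×10⁻¹⁶, 2.13×10⁻¹⁶, -9.70×10⁻¹⁷) N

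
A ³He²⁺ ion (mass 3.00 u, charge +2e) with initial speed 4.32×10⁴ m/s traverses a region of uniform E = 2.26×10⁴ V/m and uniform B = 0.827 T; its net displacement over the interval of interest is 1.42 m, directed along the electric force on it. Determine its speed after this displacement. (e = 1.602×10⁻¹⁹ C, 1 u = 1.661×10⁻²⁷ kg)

v_f ≈ 2.03×10⁶ m/s

B does no work; ΔKE = |q|E d.
½mv_f² = ½mv₀² + |q|Ed = ½(4.983×10⁻²⁷)(4.32×10⁴)² + (3.204×10⁻¹⁹)(2.26×10⁴)(1.42) ≈ 4.650×10⁻¹⁸ J + 1.028×10⁻¹⁴ J ≈ 1.029×10⁻¹⁴ J.
v_f = √(2·1.029×10⁻¹⁴/4.983×10⁻²⁷) ≈ 2.03×10⁶ m/s.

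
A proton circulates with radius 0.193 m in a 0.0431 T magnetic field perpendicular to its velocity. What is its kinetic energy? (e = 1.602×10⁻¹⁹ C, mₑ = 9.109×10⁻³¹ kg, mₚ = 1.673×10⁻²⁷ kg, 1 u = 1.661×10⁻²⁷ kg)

KE ≈ 5.31×10⁻¹⁶ J

v = |q|Br/m, then KE = ½mv² = (qBr)²/(2m).
v = (1.602×10⁻¹⁹)(0.0431)(0.193)/1.673×10⁻²⁷ ≈ 7.965×10⁵ m/s.
KE = ½(1.673×10⁻²⁷)(7.965×10⁵)² ≈ 5.31×10⁻¹⁶ J.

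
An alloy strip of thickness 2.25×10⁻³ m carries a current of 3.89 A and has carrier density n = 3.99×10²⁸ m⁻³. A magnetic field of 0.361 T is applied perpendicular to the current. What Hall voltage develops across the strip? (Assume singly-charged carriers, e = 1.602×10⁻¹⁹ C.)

V_H ≈ 9.76×10⁻⁸ V

V_H = IB/(n e t).
V_H = (3.89)(0.361)/((3.99×10²⁸)(1.602×10⁻¹⁹)(2.25×10⁻³)) ≈ 9.76×10⁻⁸ V.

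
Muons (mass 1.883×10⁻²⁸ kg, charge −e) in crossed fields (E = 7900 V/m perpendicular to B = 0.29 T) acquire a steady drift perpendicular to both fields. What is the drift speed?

The E×B drift speed is v_d = E/B.
v_d = 7900/0.29 = 2.7×10⁴ m/s.

v_d ≈ 2.7×10⁴ m/s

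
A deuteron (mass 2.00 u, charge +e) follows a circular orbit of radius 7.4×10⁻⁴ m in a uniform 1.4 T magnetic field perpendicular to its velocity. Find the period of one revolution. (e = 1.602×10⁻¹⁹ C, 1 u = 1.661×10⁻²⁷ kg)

The cyclotron period depends only on m, q, B: T = 2πm/(|q|B).
T = 2π(3.322×10⁻²⁷)/((1.602×10⁻¹⁹)(1.4)) ≈ 9.3×10⁻⁸ s.

T ≈ 9.3×10⁻⁸ s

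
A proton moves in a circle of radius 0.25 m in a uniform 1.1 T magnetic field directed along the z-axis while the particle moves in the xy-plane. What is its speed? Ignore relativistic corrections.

v ≈ 2.6×10⁷ m/s

From |q|vB = mv²/r, v = |q|Br/m.
v = (1.602×10⁻¹⁹)(1.1)(0.25)/1.673×10⁻²⁷ ≈ 2.6×10⁷ m/s.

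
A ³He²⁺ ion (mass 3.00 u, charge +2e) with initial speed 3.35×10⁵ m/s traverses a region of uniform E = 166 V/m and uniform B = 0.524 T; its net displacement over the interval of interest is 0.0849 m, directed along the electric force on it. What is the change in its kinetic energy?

ΔKE ≈ 4.52×10⁻¹⁸ J

The magnetic force is always ⟂ v and does no work; only the electric force changes KE.
ΔKE = F_E · d = |q|E d = (3.204×10⁻¹⁹)(166)(0.0849) ≈ 4.52×10⁻¹⁸ J.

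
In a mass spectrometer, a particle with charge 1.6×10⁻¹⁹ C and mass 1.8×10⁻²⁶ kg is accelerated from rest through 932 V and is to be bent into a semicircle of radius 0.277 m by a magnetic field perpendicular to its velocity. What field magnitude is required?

v = √(2|q|V/m) = √(2·1.6×10⁻¹⁹·932/1.8×10⁻²⁶) ≈ 1.287×10⁵ m/s.
B = mv/(|q|r) = (1.8×10⁻²⁶)(1.287×10⁵)/((1.6×10⁻¹⁹)(0.277)) ≈ 0.0523 T.

B ≈ 0.0523 T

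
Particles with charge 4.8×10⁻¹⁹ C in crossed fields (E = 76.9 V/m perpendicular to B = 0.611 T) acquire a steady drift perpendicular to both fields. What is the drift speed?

v_d ≈ 126 m/s

The E×B drift speed is v_d = E/B.
v_d = 76.9/0.611 = 126 m/s.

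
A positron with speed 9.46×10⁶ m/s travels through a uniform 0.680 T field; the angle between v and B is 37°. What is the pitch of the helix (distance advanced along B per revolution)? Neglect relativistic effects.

p ≈ 3.97×10⁻⁴ m

v∥ = v cosθ = 9.46×10⁶·cos37° ≈ 7.555×10⁶ m/s.
T = 2πm/(|q|B) = 2π(9.109×10⁻³¹)/((1.602×10⁻¹⁹)(0.680)) ≈ 5.254×10⁻¹¹ s.
pitch = v∥ T = (7.555×10⁶)(5.254×10⁻¹¹) ≈ 3.97×10⁻⁴ m.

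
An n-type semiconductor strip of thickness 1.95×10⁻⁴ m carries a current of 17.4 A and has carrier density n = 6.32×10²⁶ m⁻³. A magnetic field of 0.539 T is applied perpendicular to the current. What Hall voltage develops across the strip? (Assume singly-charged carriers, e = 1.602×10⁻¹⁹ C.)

V_H = IB/(n e t).
V_H = (17.4)(0.539)/((6.32×10²⁶)(1.602×10⁻¹⁹)(1.95×10⁻⁴)) ≈ 4.75×10⁻⁴ V.

V_H ≈ 4.75×10⁻⁴ V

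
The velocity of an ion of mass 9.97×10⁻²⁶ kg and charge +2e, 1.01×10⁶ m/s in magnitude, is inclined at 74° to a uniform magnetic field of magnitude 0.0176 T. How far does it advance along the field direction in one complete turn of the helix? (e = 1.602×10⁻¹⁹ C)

p ≈ 30.9 m

v∥ = v cosθ = 1.01×10⁶·cos74° ≈ 2.784×10⁵ m/s.
T = 2πm/(|q|B) = 2π(9.97×10⁻²⁶)/((3.204×10⁻¹⁹)(0.0176)) ≈ 1.111×10⁻⁴ s.
pitch = v∥ T = (2.784×10⁵)(1.111×10⁻⁴) ≈ 30.9 m.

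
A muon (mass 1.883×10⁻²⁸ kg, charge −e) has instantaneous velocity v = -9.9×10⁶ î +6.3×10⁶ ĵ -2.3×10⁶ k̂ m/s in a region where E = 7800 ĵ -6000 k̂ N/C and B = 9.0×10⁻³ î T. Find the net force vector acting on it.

F ≈ (0, 2.07×10⁻¹⁵, 1.00×10⁻¹⁴) N

v×B = (0, -2.07×10⁴, -5.67×10⁴) N/C.
E + v×B = (0, -1.29×10⁴, -6.27×10⁴) N/C.
F = q(E + v×B) = (−1.602×10⁻¹⁹ C)·(0, -1.29×10⁴, -6.27×10⁴) = (0, 2.07×10⁻¹⁵, 1.00×10⁻¹⁴) N.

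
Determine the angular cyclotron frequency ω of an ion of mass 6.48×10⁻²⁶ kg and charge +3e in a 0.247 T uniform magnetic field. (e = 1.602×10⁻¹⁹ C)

ω ≈ 1.83×10⁶ rad/s

ω = |q|B/m.
ω = (4.806×10⁻¹⁹)(0.247)/6.48×10⁻²⁶ ≈ 1.83×10⁶ rad/s.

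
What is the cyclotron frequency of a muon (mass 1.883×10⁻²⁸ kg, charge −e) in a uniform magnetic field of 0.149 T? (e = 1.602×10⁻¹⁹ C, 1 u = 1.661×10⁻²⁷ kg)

f ≈ 2.02×10⁷ Hz

f = |q|B/(2πm).
f = (1.602×10⁻¹⁹)(0.149)/(2π·1.883×10⁻²⁸) ≈ 2.02×10⁷ Hz.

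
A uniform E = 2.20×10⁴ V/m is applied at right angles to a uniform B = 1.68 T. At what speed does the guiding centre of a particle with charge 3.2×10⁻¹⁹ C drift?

v_d ≈ 1.31×10⁴ m/s

In crossed fields the guiding centre drifts at v_d = |E×B|/B² = E/B, independent of charge and mass.
v_d = 2.20×10⁴/1.68 = 1.31×10⁴ m/s.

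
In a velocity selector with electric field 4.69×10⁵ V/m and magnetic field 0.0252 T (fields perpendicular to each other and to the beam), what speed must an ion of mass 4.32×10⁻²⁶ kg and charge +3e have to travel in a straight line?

v = 1.86×10⁷ m/s

Straight-line motion ⇒ electric and magnetic forces cancel, so E = vB.
v = E/B = 4.69×10⁵/0.0252 = 1.86×10⁷ m/s.
The result is independent of the particle's charge and mass.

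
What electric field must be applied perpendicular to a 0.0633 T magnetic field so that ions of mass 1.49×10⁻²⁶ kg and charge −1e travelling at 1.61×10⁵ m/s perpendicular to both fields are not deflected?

E = 1.02×10⁴ V/m

For straight-line motion qE = qvB, so E = vB.
E = 1.61×10⁵ × 0.0633 = 1.02×10⁴ V/m.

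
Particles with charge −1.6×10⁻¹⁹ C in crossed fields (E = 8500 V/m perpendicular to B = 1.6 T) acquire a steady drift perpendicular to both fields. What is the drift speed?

v_d ≈ 5300 m/s

The steady drift has the magnetic force balancing the electric force, so v_d = E/B.
v_d = 8500/1.6 = 5300 m/s.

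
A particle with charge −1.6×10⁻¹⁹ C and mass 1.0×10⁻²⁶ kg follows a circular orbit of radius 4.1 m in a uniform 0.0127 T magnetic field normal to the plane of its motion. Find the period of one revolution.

The cyclotron period depends only on m, q, B: T = 2πm/(|q|B).
T = 2π(1.0×10⁻²⁶)/((1.6×10⁻¹⁹)(0.0127)) ≈ 3.09×10⁻⁵ s.

T ≈ 3.09×10⁻⁵ s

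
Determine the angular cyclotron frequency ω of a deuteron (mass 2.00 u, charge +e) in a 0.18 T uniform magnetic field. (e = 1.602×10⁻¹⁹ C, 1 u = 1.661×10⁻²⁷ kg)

ω = |q|B/m.
ω = (1.602×10⁻¹⁹)(0.18)/3.322×10⁻²⁷ ≈ 8.7×10⁶ rad/s.

ω ≈ 8.7×10⁶ rad/s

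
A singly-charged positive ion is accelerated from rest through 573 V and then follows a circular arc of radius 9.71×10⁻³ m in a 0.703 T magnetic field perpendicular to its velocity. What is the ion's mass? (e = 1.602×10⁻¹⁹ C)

m ≈ 6.51×10⁻²⁷ kg

Combine |q|V = ½mv² and r = mv/(|q|B): eliminate v to get m = qB²r²/(2V).
m = (1.602×10⁻¹⁹)(0.703)²(9.71×10⁻³)²/(2·573) ≈ 6.51×10⁻²⁷ kg.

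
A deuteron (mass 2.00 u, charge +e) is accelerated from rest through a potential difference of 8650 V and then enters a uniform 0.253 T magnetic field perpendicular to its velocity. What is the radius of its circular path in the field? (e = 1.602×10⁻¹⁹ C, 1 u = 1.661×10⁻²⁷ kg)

Acceleration: |q|V = ½mv² ⇒ v = √(2|q|V/m) = √(2·1.602×10⁻¹⁹·8650/3.322×10⁻²⁷) ≈ 9.134×10⁵ m/s.
In the field: r = mv/(|q|B) = (3.322×10⁻²⁷)(9.134×10⁵)/((1.602×10⁻¹⁹)(0.253)) ≈ 0.0749 m.

r ≈ 0.0749 m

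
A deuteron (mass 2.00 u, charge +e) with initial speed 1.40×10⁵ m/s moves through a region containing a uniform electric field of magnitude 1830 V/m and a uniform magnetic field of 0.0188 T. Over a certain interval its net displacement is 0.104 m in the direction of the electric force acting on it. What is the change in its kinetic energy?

ΔKE ≈ 3.05×10⁻¹⁷ J

The magnetic force is always ⟂ v and does no work; only the electric force changes KE.
ΔKE = F_E · d = |q|E d = (1.602×10⁻¹⁹)(1830)(0.104) ≈ 3.05×10⁻¹⁷ J.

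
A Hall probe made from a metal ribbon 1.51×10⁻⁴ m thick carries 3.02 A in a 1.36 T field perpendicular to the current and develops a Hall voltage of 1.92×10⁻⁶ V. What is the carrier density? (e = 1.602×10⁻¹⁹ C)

From V_H = IB/(n e t), n = IB/(V_H e t).
n = (3.02)(1.36)/((1.92×10⁻⁶)(1.602×10⁻¹⁹)(1.51×10⁻⁴)) ≈ 8.84×10²⁸ m⁻³.

n ≈ 8.84×10²⁸ m⁻³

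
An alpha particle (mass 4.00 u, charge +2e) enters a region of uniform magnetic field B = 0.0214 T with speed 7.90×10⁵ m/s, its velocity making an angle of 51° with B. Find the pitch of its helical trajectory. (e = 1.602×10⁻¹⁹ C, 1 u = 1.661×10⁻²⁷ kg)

p ≈ 3.03 m

v∥ = v cosθ = 7.90×10⁵·cos51° ≈ 4.972×10⁵ m/s.
T = 2πm/(|q|B) = 2π(6.644×10⁻²⁷)/((3.204×10⁻¹⁹)(0.0214)) ≈ 6.088×10⁻⁶ s.
pitch = v∥ T = (4.972×10⁵)(6.088×10⁻⁶) ≈ 3.03 m.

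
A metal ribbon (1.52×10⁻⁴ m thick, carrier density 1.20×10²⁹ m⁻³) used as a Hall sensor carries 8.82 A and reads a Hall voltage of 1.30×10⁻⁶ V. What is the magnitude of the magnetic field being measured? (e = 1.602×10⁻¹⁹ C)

From V_H = IB/(n e t), B = V_H n e t / I.
B = (1.30×10⁻⁶)(1.20×10²⁹)(1.602×10⁻¹⁹)(1.52×10⁻⁴)/8.82 ≈ 0.431 T.

B ≈ 0.431 T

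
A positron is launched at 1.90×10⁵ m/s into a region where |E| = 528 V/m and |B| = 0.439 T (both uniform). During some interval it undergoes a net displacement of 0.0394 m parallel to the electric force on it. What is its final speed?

v_f ≈ 2.71×10⁶ m/s

B does no work; ΔKE = |q|E d.
½mv_f² = ½mv₀² + |q|Ed = ½(9.109×10⁻³¹)(1.90×10⁵)² + (1.602×10⁻¹⁹)(528)(0.0394) ≈ 1.644×10⁻²⁰ J + 3.333×10⁻¹⁸ J ≈ 3.349×10⁻¹⁸ J.
v_f = √(2·3.349×10⁻¹⁸/9.109×10⁻³¹) ≈ 2.71×10⁶ m/s.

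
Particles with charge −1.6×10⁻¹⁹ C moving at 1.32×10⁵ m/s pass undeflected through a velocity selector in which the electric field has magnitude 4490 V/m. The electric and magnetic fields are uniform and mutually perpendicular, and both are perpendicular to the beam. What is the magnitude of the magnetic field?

Balance of forces in the selector: qE = qvB ⇒ B = E/v.
B = 4490/1.32×10⁵ = 0.0340 T.

B = 0.0340 T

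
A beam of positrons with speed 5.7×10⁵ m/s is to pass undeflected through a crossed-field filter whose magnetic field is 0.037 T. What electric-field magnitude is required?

For straight-line motion qE = qvB, so E = vB.
E = 5.7×10⁵ × 0.037 = 2.1×10⁴ V/m.

E = 2.1×10⁴ V/m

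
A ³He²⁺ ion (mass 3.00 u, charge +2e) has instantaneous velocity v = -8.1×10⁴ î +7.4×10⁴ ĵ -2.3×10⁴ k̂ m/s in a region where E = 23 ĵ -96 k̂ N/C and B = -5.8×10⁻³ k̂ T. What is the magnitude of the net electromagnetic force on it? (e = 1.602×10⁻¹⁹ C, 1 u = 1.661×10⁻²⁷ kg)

v×B = (-429, -470, 0) N/C.
E + v×B = (-429, -447, -96.0) N/C.
F = q(E + v×B) = (3.204×10⁻¹⁹ C)·(-429, -447, -96.0) = (-1.38×10⁻¹⁶, -1.43×10⁻¹⁶, -3.08×10⁻¹⁷) N.
|F| = 2.01×10⁻¹⁶ N.

|F| ≈ 2.01×10⁻¹⁶ N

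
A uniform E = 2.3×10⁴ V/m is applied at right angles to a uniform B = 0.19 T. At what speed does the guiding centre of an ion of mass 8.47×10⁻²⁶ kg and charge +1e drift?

v_d ≈ 1.2×10⁵ m/s

The steady drift has the magnetic force balancing the electric force, so v_d = E/B.
v_d = 2.3×10⁴/0.19 = 1.2×10⁵ m/s.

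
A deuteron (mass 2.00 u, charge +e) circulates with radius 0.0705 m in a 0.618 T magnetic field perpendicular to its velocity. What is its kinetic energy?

v = |q|Br/m, then KE = ½mv² = (qBr)²/(2m).
v = (1.602×10⁻¹⁹)(0.618)(0.0705)/3.322×10⁻²⁷ ≈ 2.101×10⁶ m/s.
KE = ½(3.322×10⁻²⁷)(2.101×10⁶)² ≈ 7.33×10⁻¹⁵ J = 4.58×10⁴ eV.

KE ≈ 4.58×10⁴ eV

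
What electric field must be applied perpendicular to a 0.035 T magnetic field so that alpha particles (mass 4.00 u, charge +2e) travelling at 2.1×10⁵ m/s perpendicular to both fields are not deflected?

E = 7400 V/m

For straight-line motion qE = qvB, so E = vB.
E = 2.1×10⁵ × 0.035 = 7400 V/m.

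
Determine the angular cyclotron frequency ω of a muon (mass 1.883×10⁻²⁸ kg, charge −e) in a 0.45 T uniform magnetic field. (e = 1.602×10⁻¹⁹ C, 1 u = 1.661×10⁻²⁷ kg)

ω = |q|B/m.
ω = (1.602×10⁻¹⁹)(0.45)/1.883×10⁻²⁸ ≈ 3.8×10⁸ rad/s.

ω ≈ 3.8×10⁸ rad/s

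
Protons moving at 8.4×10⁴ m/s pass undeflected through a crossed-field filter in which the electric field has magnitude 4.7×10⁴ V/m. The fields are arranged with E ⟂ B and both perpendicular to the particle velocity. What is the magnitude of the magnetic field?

Balance of forces in the selector: qE = qvB ⇒ B = E/v.
B = 4.7×10⁴/8.4×10⁴ = 0.56 T.

B = 0.56 T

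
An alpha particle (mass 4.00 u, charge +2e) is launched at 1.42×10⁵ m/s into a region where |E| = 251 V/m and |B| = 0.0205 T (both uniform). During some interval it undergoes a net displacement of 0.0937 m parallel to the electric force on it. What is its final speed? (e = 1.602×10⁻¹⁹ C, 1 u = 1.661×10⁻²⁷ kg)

B does no work; ΔKE = |q|E d.
½mv_f² = ½mv₀² + |q|Ed = ½(6.644×10⁻²⁷)(1.42×10⁵)² + (3.204×10⁻¹⁹)(251)(0.0937) ≈ 6.698×10⁻¹⁷ J + 7.535×10⁻¹⁸ J ≈ 7.452×10⁻¹⁷ J.
v_f = √(2·7.452×10⁻¹⁷/6.644×10⁻²⁷) ≈ 1.50×10⁵ m/s.

v_f ≈ 1.50×10⁵ m/s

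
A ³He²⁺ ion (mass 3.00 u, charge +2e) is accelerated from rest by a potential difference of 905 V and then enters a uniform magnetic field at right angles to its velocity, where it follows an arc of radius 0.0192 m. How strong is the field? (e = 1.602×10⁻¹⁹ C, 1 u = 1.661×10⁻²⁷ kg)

v = √(2|q|V/m) = √(2·3.204×10⁻¹⁹·905/4.983×10⁻²⁷) ≈ 3.411×10⁵ m/s.
B = mv/(|q|r) = (4.983×10⁻²⁷)(3.411×10⁵)/((3.204×10⁻¹⁹)(0.0192)) ≈ 0.276 T.

B ≈ 0.276 T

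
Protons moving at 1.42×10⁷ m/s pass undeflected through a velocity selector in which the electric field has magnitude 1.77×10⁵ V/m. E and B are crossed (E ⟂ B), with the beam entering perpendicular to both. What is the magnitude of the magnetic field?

B = 0.0125 T

Balance of forces in the selector: qE = qvB ⇒ B = E/v.
B = 1.77×10⁵/1.42×10⁷ = 0.0125 T.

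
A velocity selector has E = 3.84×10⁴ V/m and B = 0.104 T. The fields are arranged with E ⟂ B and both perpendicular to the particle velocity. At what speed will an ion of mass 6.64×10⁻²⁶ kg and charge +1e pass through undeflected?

v = 3.69×10⁵ m/s

Straight-line motion ⇒ electric and magnetic forces cancel, so E = vB.
v = E/B = 3.84×10⁴/0.104 = 3.69×10⁵ m/s.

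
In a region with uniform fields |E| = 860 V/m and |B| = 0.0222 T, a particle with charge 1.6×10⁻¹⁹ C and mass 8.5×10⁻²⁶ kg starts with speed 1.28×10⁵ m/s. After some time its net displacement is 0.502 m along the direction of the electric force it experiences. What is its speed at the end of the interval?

B does no work; ΔKE = |q|E d.
½mv_f² = ½mv₀² + |q|Ed = ½(8.5×10⁻²⁶)(1.28×10⁵)² + (1.6×10⁻¹⁹)(860)(0.502) ≈ 6.963×10⁻¹⁶ J + 6.908×10⁻¹⁷ J ≈ 7.654×10⁻¹⁶ J.
v_f = √(2·7.654×10⁻¹⁶/8.5×10⁻²⁶) ≈ 1.34×10⁵ m/s.

v_f ≈ 1.34×10⁵ m/s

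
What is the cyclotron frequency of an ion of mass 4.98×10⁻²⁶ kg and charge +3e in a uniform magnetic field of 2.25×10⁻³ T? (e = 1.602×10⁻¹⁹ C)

f = |q|B/(2πm).
f = (4.806×10⁻¹⁹)(2.25×10⁻³)/(2π·4.98×10⁻²⁶) ≈ 3460 Hz.

f ≈ 3460 Hz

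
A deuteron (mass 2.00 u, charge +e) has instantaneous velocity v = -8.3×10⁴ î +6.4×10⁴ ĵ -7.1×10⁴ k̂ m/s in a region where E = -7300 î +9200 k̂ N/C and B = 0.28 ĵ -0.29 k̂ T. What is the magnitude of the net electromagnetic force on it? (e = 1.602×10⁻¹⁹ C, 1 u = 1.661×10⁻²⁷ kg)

v×B = (1320, -2.41×10⁴, -2.32×10⁴) N/C.
E + v×B = (-5980, -2.41×10⁴, -1.40×10⁴) N/C.
F = q(E + v×B) = (1.602×10⁻¹⁹ C)·(-5980, -2.41×10⁴, -1.40×10⁴) = (-9.58×10⁻¹⁶, -3.86×10⁻¹⁵, -2.25×10⁻¹⁵) N.
|F| = 4.57×10⁻¹⁵ N.

|F| ≈ 4.57×10⁻¹⁵ N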